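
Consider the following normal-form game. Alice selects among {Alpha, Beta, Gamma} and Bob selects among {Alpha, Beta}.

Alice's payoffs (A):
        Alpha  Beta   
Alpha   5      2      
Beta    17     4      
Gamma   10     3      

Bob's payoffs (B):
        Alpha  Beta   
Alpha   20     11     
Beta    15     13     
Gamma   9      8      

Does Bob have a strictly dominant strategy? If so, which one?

Alpha

Check whether one of Bob's strategies beats all alternatives regardless of what the opponent does.
Alpha strictly dominates: vs Alpha: 20 > 11; vs Beta: 15 > 13; vs Gamma: 9 > 8.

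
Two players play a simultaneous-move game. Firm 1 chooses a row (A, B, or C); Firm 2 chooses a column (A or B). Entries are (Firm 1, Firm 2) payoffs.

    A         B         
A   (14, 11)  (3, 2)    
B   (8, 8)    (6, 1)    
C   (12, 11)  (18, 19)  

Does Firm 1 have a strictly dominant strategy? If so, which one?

A strategy is strictly dominant if it gives Firm 1 a strictly higher payoff than every other strategy, against every choice by the opponent.
A is not dominant: against B, B gives 6 > 3.
B is not dominant: against A, A gives 14 > 8.
C is not dominant: against A, A gives 14 > 12.
No single strategy is best against every opponent action.

None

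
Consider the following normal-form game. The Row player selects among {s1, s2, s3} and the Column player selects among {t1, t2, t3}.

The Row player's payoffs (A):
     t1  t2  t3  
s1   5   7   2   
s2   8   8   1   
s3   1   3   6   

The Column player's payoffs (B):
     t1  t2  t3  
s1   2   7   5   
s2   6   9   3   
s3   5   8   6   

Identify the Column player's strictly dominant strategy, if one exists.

t2

A strategy is strictly dominant if it gives the Column player a strictly higher payoff than every other strategy, against every choice by the opponent.
t2 strictly dominates: vs s1: 7 > each of {2, 5}; vs s2: 9 > each of {6, 3}; vs s3: 8 > each of {5, 6}.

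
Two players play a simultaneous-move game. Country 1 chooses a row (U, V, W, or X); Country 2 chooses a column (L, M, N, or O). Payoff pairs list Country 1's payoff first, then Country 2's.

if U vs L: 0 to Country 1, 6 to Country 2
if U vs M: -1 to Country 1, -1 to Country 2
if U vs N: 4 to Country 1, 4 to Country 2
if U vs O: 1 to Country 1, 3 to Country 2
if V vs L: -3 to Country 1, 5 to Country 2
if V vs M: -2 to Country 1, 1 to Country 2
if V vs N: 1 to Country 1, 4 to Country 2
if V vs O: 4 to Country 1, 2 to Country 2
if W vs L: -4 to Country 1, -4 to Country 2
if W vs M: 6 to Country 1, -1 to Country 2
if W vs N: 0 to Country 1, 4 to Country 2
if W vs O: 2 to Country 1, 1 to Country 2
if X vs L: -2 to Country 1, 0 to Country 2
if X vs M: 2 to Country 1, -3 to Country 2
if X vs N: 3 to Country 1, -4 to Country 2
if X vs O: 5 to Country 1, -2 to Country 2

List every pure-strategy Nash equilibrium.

Find each player's best response to every opponent strategy; NE are the intersections.
Country 1's best responses — vs L: U (payoff 0); vs M: W (payoff 6); vs N: U (payoff 4); vs O: X (payoff 5).
Country 2's best responses — vs U: L (payoff 6); vs V: L (payoff 5); vs W: N (payoff 4); vs X: L (payoff 0).
The only mutual best response is (U, L); neither player gains by switching there.

(U, L)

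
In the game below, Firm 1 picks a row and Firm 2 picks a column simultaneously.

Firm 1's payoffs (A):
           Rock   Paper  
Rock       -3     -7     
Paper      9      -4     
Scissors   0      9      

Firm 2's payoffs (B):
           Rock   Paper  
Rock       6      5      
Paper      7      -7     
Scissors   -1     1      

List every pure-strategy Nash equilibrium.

Check mutual best responses: a cell is a NE iff neither player can gain by unilaterally deviating.
Firm 1's best responses — vs Rock: Paper (payoff 9); vs Paper: Scissors (payoff 9).
Firm 2's best responses — vs Rock: Rock (payoff 6); vs Paper: Rock (payoff 7); vs Scissors: Paper (payoff 1).
Mutual best responses occur at (Paper, Rock) and (Scissors, Paper); at each, neither player gains by switching.

(Paper, Rock) and (Scissors, Paper)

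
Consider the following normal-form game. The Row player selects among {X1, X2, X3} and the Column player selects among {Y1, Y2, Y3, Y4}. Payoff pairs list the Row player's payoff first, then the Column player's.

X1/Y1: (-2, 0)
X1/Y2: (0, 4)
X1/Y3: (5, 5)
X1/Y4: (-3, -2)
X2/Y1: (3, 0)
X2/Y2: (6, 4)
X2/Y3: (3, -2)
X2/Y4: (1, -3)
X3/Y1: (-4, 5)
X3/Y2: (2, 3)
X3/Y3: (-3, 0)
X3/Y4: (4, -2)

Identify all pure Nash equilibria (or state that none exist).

(X1, Y3) and (X2, Y2)

Check mutual best responses: a cell is a NE iff neither player can gain by unilaterally deviating.
The Row player's best responses — vs Y1: X2 (payoff 3); vs Y2: X2 (payoff 6); vs Y3: X1 (payoff 5); vs Y4: X3 (payoff 4).
The Column player's best responses — vs X1: Y3 (payoff 5); vs X2: Y2 (payoff 4); vs X3: Y1 (payoff 5).
Mutual best responses occur at (X1, Y3) and (X2, Y2); at each, neither player gains by switching.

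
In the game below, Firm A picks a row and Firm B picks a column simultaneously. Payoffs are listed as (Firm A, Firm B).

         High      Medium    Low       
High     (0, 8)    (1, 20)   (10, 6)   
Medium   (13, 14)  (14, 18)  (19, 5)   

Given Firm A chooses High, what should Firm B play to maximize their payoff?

Medium

With Firm A fixed at High, Firm B's payoffs are: High → 8, Medium → 20, Low → 6.
The maximum is 20, achieved by Medium.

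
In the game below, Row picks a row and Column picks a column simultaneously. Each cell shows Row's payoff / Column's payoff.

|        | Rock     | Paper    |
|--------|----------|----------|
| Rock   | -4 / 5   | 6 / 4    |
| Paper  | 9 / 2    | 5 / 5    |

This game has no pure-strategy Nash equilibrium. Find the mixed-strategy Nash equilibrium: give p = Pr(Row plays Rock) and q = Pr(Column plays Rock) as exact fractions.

In a mixed NE each player is indifferent between their pure strategies, so the opponent's mix sets the indifference.
Column indifferent between Rock and Paper: p·5 + (1−p)·2 = p·4 + (1−p)·5 ⟹ 2 + 3p = 5 + (-1)p ⟹ p = 3/4.
Row indifferent between Rock and Paper: q·(-4) + (1−q)·6 = q·9 + (1−q)·5 ⟹ 6 + (-10)q = 5 + 4q ⟹ q = 1/14.

p = 3/4, q = 1/14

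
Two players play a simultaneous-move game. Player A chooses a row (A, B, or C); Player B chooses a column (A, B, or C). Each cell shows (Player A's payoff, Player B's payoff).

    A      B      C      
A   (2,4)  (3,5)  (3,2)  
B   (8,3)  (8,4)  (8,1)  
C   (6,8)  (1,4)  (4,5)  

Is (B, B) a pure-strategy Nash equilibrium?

Yes

Holding Player B at B: Player A gets 8 from B, versus 3 from A, 1 from C. No profitable deviation for Player A.
Holding Player A at B: Player B gets 4 from B, versus 3 from A, 1 from C. No profitable deviation for Player B either.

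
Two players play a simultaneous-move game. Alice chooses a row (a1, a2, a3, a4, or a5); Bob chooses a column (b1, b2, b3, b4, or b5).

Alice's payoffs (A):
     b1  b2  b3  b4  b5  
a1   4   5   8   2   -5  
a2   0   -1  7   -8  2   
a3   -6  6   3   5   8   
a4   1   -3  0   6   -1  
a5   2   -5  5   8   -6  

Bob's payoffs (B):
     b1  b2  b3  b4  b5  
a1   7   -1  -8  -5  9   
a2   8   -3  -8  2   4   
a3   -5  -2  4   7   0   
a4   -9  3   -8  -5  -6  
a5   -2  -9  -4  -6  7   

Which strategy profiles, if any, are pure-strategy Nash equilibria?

A profile is a Nash equilibrium when each player is best-responding to the other.
Alice's best responses — vs b1: a1 (payoff 4); vs b2: a3 (payoff 6); vs b3: a1 (payoff 8); vs b4: a5 (payoff 8); vs b5: a3 (payoff 8).
Bob's best responses — vs a1: b5 (payoff 9); vs a2: b1 (payoff 8); vs a3: b4 (payoff 7); vs a4: b2 (payoff 3); vs a5: b5 (payoff 7).
No cell has both players best-responding. For instance, Alice's best reply to b1 is a1, but against a1 Bob prefers b5 over b1.

There is no pure-strategy Nash equilibrium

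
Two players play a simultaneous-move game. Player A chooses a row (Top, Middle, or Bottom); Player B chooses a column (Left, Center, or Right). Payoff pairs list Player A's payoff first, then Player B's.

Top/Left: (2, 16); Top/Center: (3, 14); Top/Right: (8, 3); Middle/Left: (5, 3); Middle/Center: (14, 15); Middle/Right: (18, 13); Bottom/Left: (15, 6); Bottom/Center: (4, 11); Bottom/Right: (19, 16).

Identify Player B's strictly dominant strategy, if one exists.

A strategy is strictly dominant if it gives Player B a strictly higher payoff than every other strategy, against every choice by the opponent.
Left is not dominant: against Middle, Center gives 15 > 3.
Center is not dominant: against Top, Left gives 16 > 14.
Right is not dominant: against Top, Left gives 16 > 3.
No single strategy is best against every opponent action.

None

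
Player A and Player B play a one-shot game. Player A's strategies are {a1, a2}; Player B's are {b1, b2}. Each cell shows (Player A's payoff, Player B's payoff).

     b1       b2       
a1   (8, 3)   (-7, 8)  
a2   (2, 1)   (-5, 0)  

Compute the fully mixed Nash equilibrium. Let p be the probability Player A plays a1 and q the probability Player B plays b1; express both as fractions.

In a mixed NE each player is indifferent between their pure strategies, so the opponent's mix sets the indifference.
Player B indifferent between b1 and b2: p·3 + (1−p)·1 = p·8 + (1−p)·0 ⟹ 1 + 2p = 0 + 8p ⟹ p = 1/6.
Player A indifferent between a1 and a2: q·8 + (1−q)·(-7) = q·2 + (1−q)·(-5) ⟹ (-7) + 15q = (-5) + 7q ⟹ q = 1/4.

p = 1/6, q = 1/4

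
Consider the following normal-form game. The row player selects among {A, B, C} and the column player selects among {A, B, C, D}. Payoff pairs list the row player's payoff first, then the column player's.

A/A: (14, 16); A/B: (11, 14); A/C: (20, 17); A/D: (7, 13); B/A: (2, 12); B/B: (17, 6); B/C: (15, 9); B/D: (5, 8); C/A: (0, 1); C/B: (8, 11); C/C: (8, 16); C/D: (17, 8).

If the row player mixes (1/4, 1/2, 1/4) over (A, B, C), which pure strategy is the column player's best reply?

Compute the column player's expected payoff from each pure strategy against the given mix.
A: (1/4)·16 + (1/2)·12 + (1/4)·1 = 41/4
B: (1/4)·14 + (1/2)·6 + (1/4)·11 = 37/4
C: (1/4)·17 + (1/2)·9 + (1/4)·16 = 51/4
D: (1/4)·13 + (1/2)·8 + (1/4)·8 = 37/4
Highest expected payoff is 51/4, from C.

C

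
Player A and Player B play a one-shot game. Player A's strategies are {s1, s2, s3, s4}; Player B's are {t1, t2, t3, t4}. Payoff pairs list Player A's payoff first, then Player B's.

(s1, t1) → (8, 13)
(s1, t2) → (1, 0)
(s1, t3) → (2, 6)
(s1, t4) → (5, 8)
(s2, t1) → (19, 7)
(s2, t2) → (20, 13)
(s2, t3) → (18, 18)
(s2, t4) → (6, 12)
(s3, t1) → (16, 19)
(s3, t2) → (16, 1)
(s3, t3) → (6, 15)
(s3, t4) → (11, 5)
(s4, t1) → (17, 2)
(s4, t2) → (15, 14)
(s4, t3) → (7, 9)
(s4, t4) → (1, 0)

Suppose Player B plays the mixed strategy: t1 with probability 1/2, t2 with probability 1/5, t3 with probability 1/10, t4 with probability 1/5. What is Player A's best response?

Player A's best reply maximizes expected payoff against the mix.
s1: (1/2)·8 + (1/5)·1 + (1/10)·2 + (1/5)·5 = 27/5
s2: (1/2)·19 + (1/5)·20 + (1/10)·18 + (1/5)·6 = 33/2
s3: (1/2)·16 + (1/5)·16 + (1/10)·6 + (1/5)·11 = 14
s4: (1/2)·17 + (1/5)·15 + (1/10)·7 + (1/5)·1 = 62/5
Highest expected payoff is 33/2, from s2.

s2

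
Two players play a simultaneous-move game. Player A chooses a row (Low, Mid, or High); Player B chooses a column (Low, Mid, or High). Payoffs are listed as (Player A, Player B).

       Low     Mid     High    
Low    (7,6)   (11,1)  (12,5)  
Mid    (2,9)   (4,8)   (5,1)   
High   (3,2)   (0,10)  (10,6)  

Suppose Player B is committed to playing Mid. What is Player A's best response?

Low

With Player B fixed at Mid, Player A's payoffs are: Low → 11, Mid → 4, High → 0.
The maximum is 11, achieved by Low.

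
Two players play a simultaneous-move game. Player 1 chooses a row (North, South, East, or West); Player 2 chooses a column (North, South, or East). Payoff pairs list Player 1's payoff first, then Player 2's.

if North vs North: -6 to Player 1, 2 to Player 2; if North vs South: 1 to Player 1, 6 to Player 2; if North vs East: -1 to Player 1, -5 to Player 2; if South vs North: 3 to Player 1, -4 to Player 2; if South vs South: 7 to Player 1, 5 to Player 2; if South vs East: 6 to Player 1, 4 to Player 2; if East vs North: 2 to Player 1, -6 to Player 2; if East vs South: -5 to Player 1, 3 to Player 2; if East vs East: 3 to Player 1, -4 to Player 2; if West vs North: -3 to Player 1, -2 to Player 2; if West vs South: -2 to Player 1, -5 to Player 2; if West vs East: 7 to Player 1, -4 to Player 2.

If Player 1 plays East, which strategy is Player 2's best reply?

South

With Player 1 fixed at East, Player 2's payoffs are: North → -6, South → 3, East → -4.
The maximum is 3, achieved by South.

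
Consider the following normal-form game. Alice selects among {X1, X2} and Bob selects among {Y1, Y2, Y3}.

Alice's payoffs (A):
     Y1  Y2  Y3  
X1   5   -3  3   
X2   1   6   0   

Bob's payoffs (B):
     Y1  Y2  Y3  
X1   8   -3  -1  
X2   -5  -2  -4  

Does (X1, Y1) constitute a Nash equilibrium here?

Holding Bob at Y1: Alice gets 5 from X1, versus 1 from X2. No profitable deviation for Alice.
Holding Alice at X1: Bob gets 8 from Y1, versus -3 from Y2, -1 from Y3. No profitable deviation for Bob either.

Yes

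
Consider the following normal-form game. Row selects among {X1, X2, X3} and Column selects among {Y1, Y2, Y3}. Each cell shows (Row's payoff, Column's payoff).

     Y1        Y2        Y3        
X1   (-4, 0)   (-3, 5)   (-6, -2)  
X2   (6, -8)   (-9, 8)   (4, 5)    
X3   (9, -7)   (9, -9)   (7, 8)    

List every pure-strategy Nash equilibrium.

Find each player's best response to every opponent strategy; NE are the intersections.
Row's best responses — vs Y1: X3 (payoff 9); vs Y2: X3 (payoff 9); vs Y3: X3 (payoff 7).
Column's best responses — vs X1: Y2 (payoff 5); vs X2: Y2 (payoff 8); vs X3: Y3 (payoff 8).
The only mutual best response is (X3, Y3); neither player gains by switching there.

(X3, Y3)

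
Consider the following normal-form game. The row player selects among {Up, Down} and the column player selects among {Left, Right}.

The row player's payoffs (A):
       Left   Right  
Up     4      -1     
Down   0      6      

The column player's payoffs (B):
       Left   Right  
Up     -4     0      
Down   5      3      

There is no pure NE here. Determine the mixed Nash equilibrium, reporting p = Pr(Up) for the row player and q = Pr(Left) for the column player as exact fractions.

Each player's mixing probability is pinned down by making the *other* player indifferent.
The column player indifferent between Left and Right: p·(-4) + (1−p)·5 = p·0 + (1−p)·3 ⟹ 5 + (-9)p = 3 + (-3)p ⟹ p = 1/3.
The row player indifferent between Up and Down: q·4 + (1−q)·(-1) = q·0 + (1−q)·6 ⟹ (-1) + 5q = 6 + (-6)q ⟹ q = 7/11.

p = 1/3, q = 7/11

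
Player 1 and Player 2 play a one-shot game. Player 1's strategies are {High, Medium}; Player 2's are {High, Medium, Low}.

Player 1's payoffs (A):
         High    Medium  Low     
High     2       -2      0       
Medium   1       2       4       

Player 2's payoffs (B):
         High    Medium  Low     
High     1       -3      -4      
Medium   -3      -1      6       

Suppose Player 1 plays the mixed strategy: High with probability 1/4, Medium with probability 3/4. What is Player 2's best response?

Low

Compute Player 2's expected payoff from each pure strategy against the given mix.
High: (1/4)·1 + (3/4)·(-3) = -2
Medium: (1/4)·(-3) + (3/4)·(-1) = -3/2
Low: (1/4)·(-4) + (3/4)·6 = 7/2
Highest expected payoff is 7/2, from Low.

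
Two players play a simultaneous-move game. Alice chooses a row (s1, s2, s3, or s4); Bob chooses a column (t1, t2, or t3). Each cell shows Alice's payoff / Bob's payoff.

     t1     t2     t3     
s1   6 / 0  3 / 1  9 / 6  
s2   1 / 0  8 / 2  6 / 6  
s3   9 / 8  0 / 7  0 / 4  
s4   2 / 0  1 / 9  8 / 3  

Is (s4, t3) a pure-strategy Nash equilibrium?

No

Holding Bob at t3: Alice gets 8 from s4 but could get 9 by switching to s1. Alice has a profitable deviation.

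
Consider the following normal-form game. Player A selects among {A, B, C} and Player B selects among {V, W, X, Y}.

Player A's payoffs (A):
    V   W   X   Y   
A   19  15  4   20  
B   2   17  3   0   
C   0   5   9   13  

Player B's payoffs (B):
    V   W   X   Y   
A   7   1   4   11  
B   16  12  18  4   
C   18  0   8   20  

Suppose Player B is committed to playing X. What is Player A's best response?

C

With Player B fixed at X, Player A's payoffs are: A → 4, B → 3, C → 9.
The maximum is 9, achieved by C.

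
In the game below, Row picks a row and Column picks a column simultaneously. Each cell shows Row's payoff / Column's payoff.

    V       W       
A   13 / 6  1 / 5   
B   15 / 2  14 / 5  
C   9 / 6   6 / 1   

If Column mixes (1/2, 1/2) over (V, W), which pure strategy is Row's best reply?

B

Row's best reply maximizes expected payoff against the mix.
A: (1/2)·13 + (1/2)·1 = 7
B: (1/2)·15 + (1/2)·14 = 29/2
C: (1/2)·9 + (1/2)·6 = 15/2
Highest expected payoff is 29/2, from B.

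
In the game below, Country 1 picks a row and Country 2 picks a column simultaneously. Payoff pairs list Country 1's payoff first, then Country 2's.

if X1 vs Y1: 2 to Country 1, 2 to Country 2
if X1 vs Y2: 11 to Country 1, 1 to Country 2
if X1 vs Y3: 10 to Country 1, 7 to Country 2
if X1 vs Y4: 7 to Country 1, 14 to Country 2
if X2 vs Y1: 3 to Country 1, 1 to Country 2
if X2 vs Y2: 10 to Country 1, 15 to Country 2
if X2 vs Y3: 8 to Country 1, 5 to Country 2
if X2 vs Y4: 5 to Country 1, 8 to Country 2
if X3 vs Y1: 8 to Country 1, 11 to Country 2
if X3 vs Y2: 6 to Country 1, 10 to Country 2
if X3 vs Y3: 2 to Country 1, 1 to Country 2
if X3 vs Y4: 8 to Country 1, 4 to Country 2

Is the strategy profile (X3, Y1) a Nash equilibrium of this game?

Yes

Holding Country 2 at Y1: Country 1 gets 8 from X3, versus 2 from X1, 3 from X2. No profitable deviation for Country 1.
Holding Country 1 at X3: Country 2 gets 11 from Y1, versus 10 from Y2, 1 from Y3, 4 from Y4. No profitable deviation for Country 2 either.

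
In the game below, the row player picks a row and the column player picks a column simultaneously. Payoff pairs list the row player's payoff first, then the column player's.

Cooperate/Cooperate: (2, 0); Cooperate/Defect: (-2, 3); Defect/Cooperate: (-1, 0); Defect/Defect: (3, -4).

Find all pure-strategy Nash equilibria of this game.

There is no pure-strategy Nash equilibrium

A profile is a Nash equilibrium when each player is best-responding to the other.
The row player's best responses — vs Cooperate: Cooperate (payoff 2); vs Defect: Defect (payoff 3).
The column player's best responses — vs Cooperate: Defect (payoff 3); vs Defect: Cooperate (payoff 0).
No cell has both players best-responding. For instance, the row player's best reply to Cooperate is Cooperate, but against Cooperate the column player prefers Defect over Cooperate.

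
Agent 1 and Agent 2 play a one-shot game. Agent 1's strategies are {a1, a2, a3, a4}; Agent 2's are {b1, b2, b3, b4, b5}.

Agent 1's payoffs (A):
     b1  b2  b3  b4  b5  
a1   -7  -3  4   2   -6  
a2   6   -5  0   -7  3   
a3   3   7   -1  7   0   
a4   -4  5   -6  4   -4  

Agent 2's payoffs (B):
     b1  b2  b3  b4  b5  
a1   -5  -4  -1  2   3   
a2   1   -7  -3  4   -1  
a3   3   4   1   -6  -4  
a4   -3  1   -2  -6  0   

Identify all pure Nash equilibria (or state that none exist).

(a3, b2)

Check mutual best responses: a cell is a NE iff neither player can gain by unilaterally deviating.
Agent 1's best responses — vs b1: a2 (payoff 6); vs b2: a3 (payoff 7); vs b3: a1 (payoff 4); vs b4: a3 (payoff 7); vs b5: a2 (payoff 3).
Agent 2's best responses — vs a1: b5 (payoff 3); vs a2: b4 (payoff 4); vs a3: b2 (payoff 4); vs a4: b2 (payoff 1).
The only mutual best response is (a3, b2); neither player gains by switching there.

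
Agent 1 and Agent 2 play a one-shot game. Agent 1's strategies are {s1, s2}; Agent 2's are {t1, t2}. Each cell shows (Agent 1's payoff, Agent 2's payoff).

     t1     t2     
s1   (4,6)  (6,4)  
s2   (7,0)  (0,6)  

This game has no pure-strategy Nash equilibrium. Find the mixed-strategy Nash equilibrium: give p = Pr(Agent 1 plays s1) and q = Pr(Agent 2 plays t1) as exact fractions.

p = 3/4, q = 2/3

Each player's mixing probability is pinned down by making the *other* player indifferent.
Agent 2 indifferent between t1 and t2: p·6 + (1−p)·0 = p·4 + (1−p)·6 ⟹ 0 + 6p = 6 + (-2)p ⟹ p = 3/4.
Agent 1 indifferent between s1 and s2: q·4 + (1−q)·6 = q·7 + (1−q)·0 ⟹ 6 + (-2)q = 0 + 7q ⟹ q = 2/3.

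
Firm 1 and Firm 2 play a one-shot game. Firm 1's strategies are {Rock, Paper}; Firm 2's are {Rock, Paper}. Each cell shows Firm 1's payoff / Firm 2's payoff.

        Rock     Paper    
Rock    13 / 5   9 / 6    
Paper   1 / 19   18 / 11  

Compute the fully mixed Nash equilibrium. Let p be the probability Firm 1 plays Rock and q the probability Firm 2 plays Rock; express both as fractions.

In a mixed NE each player is indifferent between their pure strategies, so the opponent's mix sets the indifference.
Firm 2 indifferent between Rock and Paper: p·5 + (1−p)·19 = p·6 + (1−p)·11 ⟹ 19 + (-14)p = 11 + (-5)p ⟹ p = 8/9.
Firm 1 indifferent between Rock and Paper: q·13 + (1−q)·9 = q·1 + (1−q)·18 ⟹ 9 + 4q = 18 + (-17)q ⟹ q = 3/7.

p = 8/9, q = 3/7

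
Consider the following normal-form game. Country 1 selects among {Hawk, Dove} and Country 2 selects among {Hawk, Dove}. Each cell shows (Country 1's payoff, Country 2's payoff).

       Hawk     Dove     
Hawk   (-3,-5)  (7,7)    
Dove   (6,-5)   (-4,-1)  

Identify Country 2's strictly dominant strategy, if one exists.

A strategy is strictly dominant if it gives Country 2 a strictly higher payoff than every other strategy, against every choice by the opponent.
Dove strictly dominates: vs Hawk: 7 > -5; vs Dove: -1 > -5.

Dove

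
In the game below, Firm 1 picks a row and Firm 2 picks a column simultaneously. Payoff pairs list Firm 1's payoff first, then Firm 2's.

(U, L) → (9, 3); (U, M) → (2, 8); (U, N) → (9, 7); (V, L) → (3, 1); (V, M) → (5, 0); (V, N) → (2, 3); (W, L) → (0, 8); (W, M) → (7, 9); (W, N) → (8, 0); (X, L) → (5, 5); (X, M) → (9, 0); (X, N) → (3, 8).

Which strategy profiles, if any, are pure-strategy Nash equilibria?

A profile is a Nash equilibrium when each player is best-responding to the other.
Firm 1's best responses — vs L: U (payoff 9); vs M: X (payoff 9); vs N: U (payoff 9).
Firm 2's best responses — vs U: M (payoff 8); vs V: N (payoff 3); vs W: M (payoff 9); vs X: N (payoff 8).
No cell has both players best-responding. For instance, Firm 1's best reply to L is U, but against U Firm 2 prefers M over L.

There is no pure-strategy Nash equilibrium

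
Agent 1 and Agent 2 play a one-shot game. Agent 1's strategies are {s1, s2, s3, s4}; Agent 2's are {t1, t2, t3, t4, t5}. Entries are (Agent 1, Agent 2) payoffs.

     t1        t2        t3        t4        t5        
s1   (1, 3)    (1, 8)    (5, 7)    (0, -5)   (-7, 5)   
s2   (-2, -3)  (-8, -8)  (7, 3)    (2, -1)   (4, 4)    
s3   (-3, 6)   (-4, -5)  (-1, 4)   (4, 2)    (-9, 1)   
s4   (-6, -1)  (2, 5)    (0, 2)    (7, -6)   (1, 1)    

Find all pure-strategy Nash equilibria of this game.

(s2, t5) and (s4, t2)

A profile is a Nash equilibrium when each player is best-responding to the other.
Agent 1's best responses — vs t1: s1 (payoff 1); vs t2: s4 (payoff 2); vs t3: s2 (payoff 7); vs t4: s4 (payoff 7); vs t5: s2 (payoff 4).
Agent 2's best responses — vs s1: t2 (payoff 8); vs s2: t5 (payoff 4); vs s3: t1 (payoff 6); vs s4: t2 (payoff 5).
Mutual best responses occur at (s2, t5) and (s4, t2); at each, neither player gains by switching.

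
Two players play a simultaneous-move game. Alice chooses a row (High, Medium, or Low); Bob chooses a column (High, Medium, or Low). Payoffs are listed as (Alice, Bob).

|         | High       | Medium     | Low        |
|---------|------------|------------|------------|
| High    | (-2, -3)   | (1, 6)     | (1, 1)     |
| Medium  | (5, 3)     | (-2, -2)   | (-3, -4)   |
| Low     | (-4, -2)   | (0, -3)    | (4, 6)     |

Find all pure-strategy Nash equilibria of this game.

Find each player's best response to every opponent strategy; NE are the intersections.
Alice's best responses — vs High: Medium (payoff 5); vs Medium: High (payoff 1); vs Low: Low (payoff 4).
Bob's best responses — vs High: Medium (payoff 6); vs Medium: High (payoff 3); vs Low: Low (payoff 6).
Mutual best responses occur at (High, Medium), (Medium, High), and (Low, Low); at each, neither player gains by switching.

(High, Medium), (Medium, High), and (Low, Low)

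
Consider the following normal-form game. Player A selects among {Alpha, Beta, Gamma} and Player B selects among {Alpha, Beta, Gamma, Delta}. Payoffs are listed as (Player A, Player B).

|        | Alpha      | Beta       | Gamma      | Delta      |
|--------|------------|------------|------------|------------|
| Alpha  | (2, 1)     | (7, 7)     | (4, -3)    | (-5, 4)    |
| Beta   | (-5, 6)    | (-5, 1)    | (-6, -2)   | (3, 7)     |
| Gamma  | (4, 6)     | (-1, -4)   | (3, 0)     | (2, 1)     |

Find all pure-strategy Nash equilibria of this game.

(Alpha, Beta), (Beta, Delta), and (Gamma, Alpha)

Check mutual best responses: a cell is a NE iff neither player can gain by unilaterally deviating.
Player A's best responses — vs Alpha: Gamma (payoff 4); vs Beta: Alpha (payoff 7); vs Gamma: Alpha (payoff 4); vs Delta: Beta (payoff 3).
Player B's best responses — vs Alpha: Beta (payoff 7); vs Beta: Delta (payoff 7); vs Gamma: Alpha (payoff 6).
Mutual best responses occur at (Alpha, Beta), (Beta, Delta), and (Gamma, Alpha); at each, neither player gains by switching.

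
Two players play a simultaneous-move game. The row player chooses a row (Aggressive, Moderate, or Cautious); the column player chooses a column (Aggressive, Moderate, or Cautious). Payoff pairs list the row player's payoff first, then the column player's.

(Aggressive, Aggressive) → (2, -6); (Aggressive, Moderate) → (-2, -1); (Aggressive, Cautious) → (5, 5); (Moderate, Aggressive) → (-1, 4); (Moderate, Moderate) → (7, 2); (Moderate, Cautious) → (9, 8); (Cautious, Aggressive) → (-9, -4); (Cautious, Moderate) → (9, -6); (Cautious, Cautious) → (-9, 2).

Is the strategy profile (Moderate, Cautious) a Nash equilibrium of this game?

Yes

Holding the column player at Cautious: the row player gets 9 from Moderate, versus 5 from Aggressive, -9 from Cautious. No profitable deviation for the row player.
Holding the row player at Moderate: the column player gets 8 from Cautious, versus 4 from Aggressive, 2 from Moderate. No profitable deviation for the column player either.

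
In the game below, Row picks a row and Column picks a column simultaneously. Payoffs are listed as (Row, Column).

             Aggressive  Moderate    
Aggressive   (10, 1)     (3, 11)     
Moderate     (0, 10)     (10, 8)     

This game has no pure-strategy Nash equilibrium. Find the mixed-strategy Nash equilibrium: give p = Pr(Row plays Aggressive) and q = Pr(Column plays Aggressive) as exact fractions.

p = 1/6, q = 7/17

In a mixed NE each player is indifferent between their pure strategies, so the opponent's mix sets the indifference.
Column indifferent between Aggressive and Moderate: p·1 + (1−p)·10 = p·11 + (1−p)·8 ⟹ 10 + (-9)p = 8 + 3p ⟹ p = 1/6.
Row indifferent between Aggressive and Moderate: q·10 + (1−q)·3 = q·0 + (1−q)·10 ⟹ 3 + 7q = 10 + (-10)q ⟹ q = 7/17.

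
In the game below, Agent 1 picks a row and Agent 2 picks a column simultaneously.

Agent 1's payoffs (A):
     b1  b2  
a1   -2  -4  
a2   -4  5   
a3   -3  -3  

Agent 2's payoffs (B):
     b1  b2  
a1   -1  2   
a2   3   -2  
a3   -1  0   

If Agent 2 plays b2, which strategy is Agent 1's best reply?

a2

With Agent 2 fixed at b2, Agent 1's payoffs are: a1 → -4, a2 → 5, a3 → -3.
The maximum is 5, achieved by a2.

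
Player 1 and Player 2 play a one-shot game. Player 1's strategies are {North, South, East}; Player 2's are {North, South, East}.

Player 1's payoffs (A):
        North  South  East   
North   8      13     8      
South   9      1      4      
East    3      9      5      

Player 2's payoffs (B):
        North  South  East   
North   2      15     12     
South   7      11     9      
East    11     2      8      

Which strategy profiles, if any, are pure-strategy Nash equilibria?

(North, South)

Find each player's best response to every opponent strategy; NE are the intersections.
Player 1's best responses — vs North: South (payoff 9); vs South: North (payoff 13); vs East: North (payoff 8).
Player 2's best responses — vs North: South (payoff 15); vs South: South (payoff 11); vs East: North (payoff 11).
The only mutual best response is (North, South); neither player gains by switching there.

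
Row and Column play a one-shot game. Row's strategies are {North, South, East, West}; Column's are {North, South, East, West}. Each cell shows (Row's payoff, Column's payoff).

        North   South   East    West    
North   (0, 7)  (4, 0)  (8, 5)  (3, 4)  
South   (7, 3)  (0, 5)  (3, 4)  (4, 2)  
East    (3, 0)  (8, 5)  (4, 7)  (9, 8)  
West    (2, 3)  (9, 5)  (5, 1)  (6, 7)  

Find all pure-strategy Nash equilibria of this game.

(East, West)

Find each player's best response to every opponent strategy; NE are the intersections.
Row's best responses — vs North: South (payoff 7); vs South: West (payoff 9); vs East: North (payoff 8); vs West: East (payoff 9).
Column's best responses — vs North: North (payoff 7); vs South: South (payoff 5); vs East: West (payoff 8); vs West: West (payoff 7).
The only mutual best response is (East, West); neither player gains by switching there.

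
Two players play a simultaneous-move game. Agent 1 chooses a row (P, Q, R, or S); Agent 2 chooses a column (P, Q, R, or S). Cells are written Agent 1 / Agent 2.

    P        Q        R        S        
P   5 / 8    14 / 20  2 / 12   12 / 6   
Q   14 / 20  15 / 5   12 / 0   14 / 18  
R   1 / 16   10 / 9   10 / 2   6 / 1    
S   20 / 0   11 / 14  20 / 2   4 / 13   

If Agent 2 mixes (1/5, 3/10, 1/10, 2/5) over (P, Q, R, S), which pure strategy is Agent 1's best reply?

Q

Compute Agent 1's expected payoff from each pure strategy against the given mix.
P: (1/5)·5 + (3/10)·14 + (1/10)·2 + (2/5)·12 = 51/5
Q: (1/5)·14 + (3/10)·15 + (1/10)·12 + (2/5)·14 = 141/10
R: (1/5)·1 + (3/10)·10 + (1/10)·10 + (2/5)·6 = 33/5
S: (1/5)·20 + (3/10)·11 + (1/10)·20 + (2/5)·4 = 109/10
Highest expected payoff is 141/10, from Q.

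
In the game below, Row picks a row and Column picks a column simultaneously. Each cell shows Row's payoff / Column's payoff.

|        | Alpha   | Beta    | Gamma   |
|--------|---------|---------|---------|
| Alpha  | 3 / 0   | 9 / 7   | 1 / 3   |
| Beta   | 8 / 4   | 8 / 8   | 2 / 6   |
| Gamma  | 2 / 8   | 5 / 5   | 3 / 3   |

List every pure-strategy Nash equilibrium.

(Alpha, Beta)

Check mutual best responses: a cell is a NE iff neither player can gain by unilaterally deviating.
Row's best responses — vs Alpha: Beta (payoff 8); vs Beta: Alpha (payoff 9); vs Gamma: Gamma (payoff 3).
Column's best responses — vs Alpha: Beta (payoff 7); vs Beta: Beta (payoff 8); vs Gamma: Alpha (payoff 8).
The only mutual best response is (Alpha, Beta); neither player gains by switching there.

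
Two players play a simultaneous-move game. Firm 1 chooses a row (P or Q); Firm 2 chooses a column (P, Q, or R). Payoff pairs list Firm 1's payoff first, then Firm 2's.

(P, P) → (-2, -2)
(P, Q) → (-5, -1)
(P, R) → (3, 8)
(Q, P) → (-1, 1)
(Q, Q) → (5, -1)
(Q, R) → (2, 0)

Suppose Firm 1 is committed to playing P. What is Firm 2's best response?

With Firm 1 fixed at P, Firm 2's payoffs are: P → -2, Q → -1, R → 8.
The maximum is 8, achieved by R.

R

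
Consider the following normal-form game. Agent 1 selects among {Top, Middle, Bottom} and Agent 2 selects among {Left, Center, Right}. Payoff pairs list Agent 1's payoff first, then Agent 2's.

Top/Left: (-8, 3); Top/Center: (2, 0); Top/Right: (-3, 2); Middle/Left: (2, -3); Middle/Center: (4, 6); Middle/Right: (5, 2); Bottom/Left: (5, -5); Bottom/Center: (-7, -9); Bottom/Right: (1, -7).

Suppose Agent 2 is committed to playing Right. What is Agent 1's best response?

Middle

With Agent 2 fixed at Right, Agent 1's payoffs are: Top → -3, Middle → 5, Bottom → 1.
The maximum is 5, achieved by Middle.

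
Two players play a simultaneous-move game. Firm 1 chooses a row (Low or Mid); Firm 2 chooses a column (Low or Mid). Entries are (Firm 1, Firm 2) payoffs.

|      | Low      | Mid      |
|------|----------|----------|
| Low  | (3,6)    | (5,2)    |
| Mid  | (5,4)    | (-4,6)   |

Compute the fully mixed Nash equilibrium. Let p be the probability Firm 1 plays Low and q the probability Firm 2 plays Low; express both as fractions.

p = 1/3, q = 9/11

Each player's mixing probability is pinned down by making the *other* player indifferent.
Firm 2 indifferent between Low and Mid: p·6 + (1−p)·4 = p·2 + (1−p)·6 ⟹ 4 + 2p = 6 + (-4)p ⟹ p = 1/3.
Firm 1 indifferent between Low and Mid: q·3 + (1−q)·5 = q·5 + (1−q)·(-4) ⟹ 5 + (-2)q = (-4) + 9q ⟹ q = 9/11.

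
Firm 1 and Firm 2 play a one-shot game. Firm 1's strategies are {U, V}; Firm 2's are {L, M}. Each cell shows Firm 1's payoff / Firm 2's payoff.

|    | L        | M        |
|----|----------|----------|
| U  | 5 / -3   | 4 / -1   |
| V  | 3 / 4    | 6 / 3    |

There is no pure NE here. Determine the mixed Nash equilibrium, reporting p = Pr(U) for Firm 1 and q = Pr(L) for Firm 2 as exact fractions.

p = 1/3, q = 1/2

Each player's mixing probability is pinned down by making the *other* player indifferent.
Firm 2 indifferent between L and M: p·(-3) + (1−p)·4 = p·(-1) + (1−p)·3 ⟹ 4 + (-7)p = 3 + (-4)p ⟹ p = 1/3.
Firm 1 indifferent between U and V: q·5 + (1−q)·4 = q·3 + (1−q)·6 ⟹ 4 + 1q = 6 + (-3)q ⟹ q = 1/2.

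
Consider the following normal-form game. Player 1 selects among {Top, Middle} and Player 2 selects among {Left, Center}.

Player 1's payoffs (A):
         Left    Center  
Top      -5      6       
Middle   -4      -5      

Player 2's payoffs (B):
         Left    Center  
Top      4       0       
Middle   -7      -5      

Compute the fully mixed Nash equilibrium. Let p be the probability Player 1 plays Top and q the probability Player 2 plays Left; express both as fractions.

p = 1/3, q = 11/12

Each player's mixing probability is pinned down by making the *other* player indifferent.
Player 2 indifferent between Left and Center: p·4 + (1−p)·(-7) = p·0 + (1−p)·(-5) ⟹ (-7) + 11p = (-5) + 5p ⟹ p = 1/3.
Player 1 indifferent between Top and Middle: q·(-5) + (1−q)·6 = q·(-4) + (1−q)·(-5) ⟹ 6 + (-11)q = (-5) + 1q ⟹ q = 11/12.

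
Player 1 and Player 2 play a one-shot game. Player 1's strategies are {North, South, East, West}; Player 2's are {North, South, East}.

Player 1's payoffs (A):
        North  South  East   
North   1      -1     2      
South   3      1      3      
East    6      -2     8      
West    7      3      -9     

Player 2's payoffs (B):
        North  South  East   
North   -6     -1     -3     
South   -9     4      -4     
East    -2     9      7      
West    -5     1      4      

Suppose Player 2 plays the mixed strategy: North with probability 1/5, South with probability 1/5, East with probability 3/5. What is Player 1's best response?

Compute Player 1's expected payoff from each pure strategy against the given mix.
North: (1/5)·1 + (1/5)·(-1) + (3/5)·2 = 6/5
South: (1/5)·3 + (1/5)·1 + (3/5)·3 = 13/5
East: (1/5)·6 + (1/5)·(-2) + (3/5)·8 = 28/5
West: (1/5)·7 + (1/5)·3 + (3/5)·(-9) = -17/5
Highest expected payoff is 28/5, from East.

East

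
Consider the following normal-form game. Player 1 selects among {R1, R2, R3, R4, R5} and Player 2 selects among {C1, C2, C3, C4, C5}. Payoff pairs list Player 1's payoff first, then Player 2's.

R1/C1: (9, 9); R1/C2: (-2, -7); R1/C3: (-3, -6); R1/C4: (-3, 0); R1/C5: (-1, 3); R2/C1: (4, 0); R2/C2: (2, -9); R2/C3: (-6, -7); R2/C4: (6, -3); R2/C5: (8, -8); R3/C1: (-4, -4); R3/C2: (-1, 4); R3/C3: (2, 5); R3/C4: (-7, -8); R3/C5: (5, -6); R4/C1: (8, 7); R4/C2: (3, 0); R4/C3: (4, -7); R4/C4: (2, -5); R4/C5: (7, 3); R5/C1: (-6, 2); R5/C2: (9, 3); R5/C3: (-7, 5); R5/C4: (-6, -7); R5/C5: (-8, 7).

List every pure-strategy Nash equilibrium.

Check mutual best responses: a cell is a NE iff neither player can gain by unilaterally deviating.
Player 1's best responses — vs C1: R1 (payoff 9); vs C2: R5 (payoff 9); vs C3: R4 (payoff 4); vs C4: R2 (payoff 6); vs C5: R2 (payoff 8).
Player 2's best responses — vs R1: C1 (payoff 9); vs R2: C1 (payoff 0); vs R3: C3 (payoff 5); vs R4: C1 (payoff 7); vs R5: C5 (payoff 7).
The only mutual best response is (R1, C1); neither player gains by switching there.

(R1, C1)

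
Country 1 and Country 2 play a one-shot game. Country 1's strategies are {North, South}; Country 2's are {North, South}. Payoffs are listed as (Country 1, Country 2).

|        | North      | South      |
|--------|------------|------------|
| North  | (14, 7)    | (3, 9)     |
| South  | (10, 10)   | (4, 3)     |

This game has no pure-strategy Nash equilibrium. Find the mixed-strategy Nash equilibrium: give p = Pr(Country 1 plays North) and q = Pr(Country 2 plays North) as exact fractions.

p = 7/9, q = 1/5

Each player's mixing probability is pinned down by making the *other* player indifferent.
Country 2 indifferent between North and South: p·7 + (1−p)·10 = p·9 + (1−p)·3 ⟹ 10 + (-3)p = 3 + 6p ⟹ p = 7/9.
Country 1 indifferent between North and South: q·14 + (1−q)·3 = q·10 + (1−q)·4 ⟹ 3 + 11q = 4 + 6q ⟹ q = 1/5.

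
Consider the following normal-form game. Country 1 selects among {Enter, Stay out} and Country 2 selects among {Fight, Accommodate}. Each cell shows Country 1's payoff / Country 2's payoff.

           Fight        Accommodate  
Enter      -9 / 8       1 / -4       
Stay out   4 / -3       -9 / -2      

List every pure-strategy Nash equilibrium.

None

A profile is a Nash equilibrium when each player is best-responding to the other.
Country 1's best responses — vs Fight: Stay out (payoff 4); vs Accommodate: Enter (payoff 1).
Country 2's best responses — vs Enter: Fight (payoff 8); vs Stay out: Accommodate (payoff -2).
No cell has both players best-responding. For instance, Country 1's best reply to Fight is Stay out, but against Stay out Country 2 prefers Accommodate over Fight.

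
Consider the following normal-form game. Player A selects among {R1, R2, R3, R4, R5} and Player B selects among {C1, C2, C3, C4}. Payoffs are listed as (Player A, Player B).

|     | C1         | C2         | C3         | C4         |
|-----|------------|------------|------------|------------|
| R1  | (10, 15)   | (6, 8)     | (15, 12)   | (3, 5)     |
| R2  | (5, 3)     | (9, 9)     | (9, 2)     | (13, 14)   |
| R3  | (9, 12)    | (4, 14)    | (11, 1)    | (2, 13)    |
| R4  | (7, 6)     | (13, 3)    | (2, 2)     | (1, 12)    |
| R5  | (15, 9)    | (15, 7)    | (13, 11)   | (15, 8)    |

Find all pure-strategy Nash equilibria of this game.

There is no pure-strategy Nash equilibrium

Find each player's best response to every opponent strategy; NE are the intersections.
Player A's best responses — vs C1: R5 (payoff 15); vs C2: R5 (payoff 15); vs C3: R1 (payoff 15); vs C4: R5 (payoff 15).
Player B's best responses — vs R1: C1 (payoff 15); vs R2: C4 (payoff 14); vs R3: C2 (payoff 14); vs R4: C4 (payoff 12); vs R5: C3 (payoff 11).
No cell has both players best-responding. For instance, Player A's best reply to C4 is R5, but against R5 Player B prefers C3 over C4.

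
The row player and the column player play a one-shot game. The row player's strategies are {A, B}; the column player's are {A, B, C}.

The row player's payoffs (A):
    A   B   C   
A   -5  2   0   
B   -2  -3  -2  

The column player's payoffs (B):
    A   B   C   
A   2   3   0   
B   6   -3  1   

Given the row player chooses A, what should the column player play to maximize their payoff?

B

With the row player fixed at A, the column player's payoffs are: A → 2, B → 3, C → 0.
The maximum is 3, achieved by B.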